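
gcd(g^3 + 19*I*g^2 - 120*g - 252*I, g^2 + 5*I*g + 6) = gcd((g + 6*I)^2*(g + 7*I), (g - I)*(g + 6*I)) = g + 6*I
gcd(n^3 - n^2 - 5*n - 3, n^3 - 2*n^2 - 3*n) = n^2 - 2*n - 3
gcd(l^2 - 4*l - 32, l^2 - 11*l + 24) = l - 8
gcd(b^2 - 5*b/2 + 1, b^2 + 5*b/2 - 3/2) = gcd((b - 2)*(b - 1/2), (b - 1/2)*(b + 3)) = b - 1/2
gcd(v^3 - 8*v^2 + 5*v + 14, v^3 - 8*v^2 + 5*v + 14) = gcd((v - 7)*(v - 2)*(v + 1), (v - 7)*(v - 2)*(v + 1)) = v^3 - 8*v^2 + 5*v + 14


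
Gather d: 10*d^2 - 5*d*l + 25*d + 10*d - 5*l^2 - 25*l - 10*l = 10*d^2 + d*(35 - 5*l) - 5*l^2 - 35*l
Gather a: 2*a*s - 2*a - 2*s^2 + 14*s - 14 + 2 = a*(2*s - 2) - 2*s^2 + 14*s - 12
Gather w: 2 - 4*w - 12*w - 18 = -16*w - 16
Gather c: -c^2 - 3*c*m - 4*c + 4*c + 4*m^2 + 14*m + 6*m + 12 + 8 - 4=-c^2 - 3*c*m + 4*m^2 + 20*m + 16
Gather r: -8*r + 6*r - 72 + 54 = -2*r - 18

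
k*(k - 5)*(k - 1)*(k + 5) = k^4 - k^3 - 25*k^2 + 25*k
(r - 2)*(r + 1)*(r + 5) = r^3 + 4*r^2 - 7*r - 10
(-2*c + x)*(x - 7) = -2*c*x + 14*c + x^2 - 7*x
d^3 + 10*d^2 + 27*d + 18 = (d + 1)*(d + 3)*(d + 6)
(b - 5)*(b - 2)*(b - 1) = b^3 - 8*b^2 + 17*b - 10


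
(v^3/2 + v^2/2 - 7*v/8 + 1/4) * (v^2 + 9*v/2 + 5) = v^5/2 + 11*v^4/4 + 31*v^3/8 - 19*v^2/16 - 13*v/4 + 5/4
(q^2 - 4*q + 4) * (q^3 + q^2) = q^5 - 3*q^4 + 4*q^2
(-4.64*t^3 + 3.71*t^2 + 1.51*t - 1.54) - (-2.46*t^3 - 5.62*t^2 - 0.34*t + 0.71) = -2.18*t^3 + 9.33*t^2 + 1.85*t - 2.25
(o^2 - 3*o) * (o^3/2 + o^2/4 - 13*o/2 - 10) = o^5/2 - 5*o^4/4 - 29*o^3/4 + 19*o^2/2 + 30*o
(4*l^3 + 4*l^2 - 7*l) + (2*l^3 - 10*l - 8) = 6*l^3 + 4*l^2 - 17*l - 8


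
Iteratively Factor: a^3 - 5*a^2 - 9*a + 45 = (a - 5)*(a^2 - 9) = (a - 5)*(a - 3)*(a + 3)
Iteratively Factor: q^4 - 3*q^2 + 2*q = (q)*(q^3 - 3*q + 2) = q*(q - 1)*(q^2 + q - 2) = q*(q - 1)*(q + 2)*(q - 1)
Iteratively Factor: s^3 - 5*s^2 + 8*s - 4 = (s - 2)*(s^2 - 3*s + 2) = (s - 2)^2*(s - 1)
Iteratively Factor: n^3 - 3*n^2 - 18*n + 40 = (n - 5)*(n^2 + 2*n - 8) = (n - 5)*(n - 2)*(n + 4)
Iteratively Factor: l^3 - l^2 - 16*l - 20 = (l + 2)*(l^2 - 3*l - 10) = (l - 5)*(l + 2)*(l + 2)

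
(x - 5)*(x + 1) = x^2 - 4*x - 5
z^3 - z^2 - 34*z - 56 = (z - 7)*(z + 2)*(z + 4)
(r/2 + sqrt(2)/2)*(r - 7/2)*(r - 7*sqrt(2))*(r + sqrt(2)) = r^4/2 - 5*sqrt(2)*r^3/2 - 7*r^3/4 - 13*r^2 + 35*sqrt(2)*r^2/4 - 7*sqrt(2)*r + 91*r/2 + 49*sqrt(2)/2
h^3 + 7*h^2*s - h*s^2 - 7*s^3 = (h - s)*(h + s)*(h + 7*s)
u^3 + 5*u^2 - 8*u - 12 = (u - 2)*(u + 1)*(u + 6)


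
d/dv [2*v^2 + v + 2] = 4*v + 1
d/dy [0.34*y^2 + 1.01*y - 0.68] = 0.68*y + 1.01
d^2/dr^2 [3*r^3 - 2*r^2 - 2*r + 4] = 18*r - 4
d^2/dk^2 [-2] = 0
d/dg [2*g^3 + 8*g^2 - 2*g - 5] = 6*g^2 + 16*g - 2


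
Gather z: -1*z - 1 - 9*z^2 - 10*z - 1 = -9*z^2 - 11*z - 2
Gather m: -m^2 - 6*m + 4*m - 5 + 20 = -m^2 - 2*m + 15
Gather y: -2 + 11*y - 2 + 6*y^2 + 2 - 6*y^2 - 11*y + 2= 0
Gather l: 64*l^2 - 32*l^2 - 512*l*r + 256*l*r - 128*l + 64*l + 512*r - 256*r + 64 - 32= 32*l^2 + l*(-256*r - 64) + 256*r + 32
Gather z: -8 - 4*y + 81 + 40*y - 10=36*y + 63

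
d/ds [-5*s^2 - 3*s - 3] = -10*s - 3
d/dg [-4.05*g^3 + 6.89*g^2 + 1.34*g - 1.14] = -12.15*g^2 + 13.78*g + 1.34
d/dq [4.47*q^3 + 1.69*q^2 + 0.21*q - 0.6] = 13.41*q^2 + 3.38*q + 0.21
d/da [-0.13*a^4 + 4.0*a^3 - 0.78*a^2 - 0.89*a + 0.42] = -0.52*a^3 + 12.0*a^2 - 1.56*a - 0.89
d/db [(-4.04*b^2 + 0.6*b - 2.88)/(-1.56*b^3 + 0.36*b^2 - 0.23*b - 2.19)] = (-6.3024*b^4 + 1.872*b^3 - 12.7652*b^2 + 19.7688*b - 1.9764)/(2.4336*b^6 - 1.1232*b^5 + 0.8472*b^4 + 6.6672*b^3 - 1.5239*b^2 + 1.0074*b + 4.7961)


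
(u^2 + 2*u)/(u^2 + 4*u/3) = 3*(u + 2)/(3*u + 4)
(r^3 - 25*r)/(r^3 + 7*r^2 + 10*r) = (r - 5)/(r + 2)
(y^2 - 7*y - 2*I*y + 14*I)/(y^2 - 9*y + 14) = (y - 2*I)/(y - 2)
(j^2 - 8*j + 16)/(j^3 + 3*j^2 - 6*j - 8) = (j^2 - 8*j + 16)/(j^3 + 3*j^2 - 6*j - 8)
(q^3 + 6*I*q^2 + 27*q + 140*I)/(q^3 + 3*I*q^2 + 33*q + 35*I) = (q + 4*I)/(q + I)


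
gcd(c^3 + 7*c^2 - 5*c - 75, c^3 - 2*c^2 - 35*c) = c + 5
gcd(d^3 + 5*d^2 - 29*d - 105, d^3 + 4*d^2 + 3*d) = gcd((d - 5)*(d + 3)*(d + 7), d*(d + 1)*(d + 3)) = d + 3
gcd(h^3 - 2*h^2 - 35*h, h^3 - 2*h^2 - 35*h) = h^3 - 2*h^2 - 35*h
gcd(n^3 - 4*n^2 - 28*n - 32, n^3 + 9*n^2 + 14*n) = n + 2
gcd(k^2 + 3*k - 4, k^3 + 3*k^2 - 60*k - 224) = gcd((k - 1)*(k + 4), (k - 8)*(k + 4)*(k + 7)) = k + 4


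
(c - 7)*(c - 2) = c^2 - 9*c + 14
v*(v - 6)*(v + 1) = v^3 - 5*v^2 - 6*v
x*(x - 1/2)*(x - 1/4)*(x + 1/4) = x^4 - x^3/2 - x^2/16 + x/32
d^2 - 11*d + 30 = (d - 6)*(d - 5)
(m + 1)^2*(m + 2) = m^3 + 4*m^2 + 5*m + 2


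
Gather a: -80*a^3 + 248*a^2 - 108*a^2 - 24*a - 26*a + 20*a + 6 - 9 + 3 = -80*a^3 + 140*a^2 - 30*a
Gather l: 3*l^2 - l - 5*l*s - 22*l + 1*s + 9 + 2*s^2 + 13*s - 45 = 3*l^2 + l*(-5*s - 23) + 2*s^2 + 14*s - 36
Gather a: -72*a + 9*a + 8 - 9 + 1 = -63*a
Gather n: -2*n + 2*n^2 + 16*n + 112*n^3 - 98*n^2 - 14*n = 112*n^3 - 96*n^2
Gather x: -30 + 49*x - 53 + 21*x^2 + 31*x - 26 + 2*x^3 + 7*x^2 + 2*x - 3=2*x^3 + 28*x^2 + 82*x - 112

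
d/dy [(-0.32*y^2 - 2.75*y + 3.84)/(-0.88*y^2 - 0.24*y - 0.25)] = (-2.3432*y^2 + 6.9184*y + 1.6091)/(0.7744*y^4 + 0.4224*y^3 + 0.4976*y^2 + 0.12*y + 0.0625)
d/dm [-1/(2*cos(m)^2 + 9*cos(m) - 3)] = -(4*cos(m) + 9)*sin(m)/(9*cos(m) + cos(2*m) - 2)^2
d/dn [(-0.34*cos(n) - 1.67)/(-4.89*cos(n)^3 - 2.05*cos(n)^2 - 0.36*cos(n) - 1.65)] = (3.3252*cos(n)^3 + 25.1959*cos(n)^2 + 6.847*cos(n) + 0.0401999999999999)*sin(n)/(23.9121*cos(n)^6 + 20.049*cos(n)^5 + 7.7233*cos(n)^4 + 17.613*cos(n)^3 + 6.8946*cos(n)^2 + 1.188*cos(n) + 2.7225)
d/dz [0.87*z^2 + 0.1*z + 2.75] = 1.74*z + 0.1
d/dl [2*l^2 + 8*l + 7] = 4*l + 8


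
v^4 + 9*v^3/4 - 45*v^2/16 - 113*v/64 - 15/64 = (v - 5/4)*(v + 1/4)^2*(v + 3)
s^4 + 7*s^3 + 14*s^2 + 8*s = s*(s + 1)*(s + 2)*(s + 4)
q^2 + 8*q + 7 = (q + 1)*(q + 7)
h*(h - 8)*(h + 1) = h^3 - 7*h^2 - 8*h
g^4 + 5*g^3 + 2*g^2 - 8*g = g*(g - 1)*(g + 2)*(g + 4)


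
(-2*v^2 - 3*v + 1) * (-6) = 12*v^2 + 18*v - 6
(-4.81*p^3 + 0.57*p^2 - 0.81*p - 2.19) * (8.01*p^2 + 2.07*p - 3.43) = -38.5281*p^5 - 5.391*p^4 + 11.1901*p^3 - 21.1737*p^2 - 1.755*p + 7.5117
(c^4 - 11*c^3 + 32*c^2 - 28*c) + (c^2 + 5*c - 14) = c^4 - 11*c^3 + 33*c^2 - 23*c - 14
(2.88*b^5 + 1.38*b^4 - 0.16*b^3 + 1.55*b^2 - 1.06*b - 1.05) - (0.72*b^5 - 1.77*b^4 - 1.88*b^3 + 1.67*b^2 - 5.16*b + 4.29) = 2.16*b^5 + 3.15*b^4 + 1.72*b^3 - 0.12*b^2 + 4.1*b - 5.34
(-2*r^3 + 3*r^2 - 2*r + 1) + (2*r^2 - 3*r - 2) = -2*r^3 + 5*r^2 - 5*r - 1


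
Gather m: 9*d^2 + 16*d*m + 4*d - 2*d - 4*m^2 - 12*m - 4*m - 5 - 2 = 9*d^2 + 2*d - 4*m^2 + m*(16*d - 16) - 7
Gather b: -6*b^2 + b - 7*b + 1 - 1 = -6*b^2 - 6*b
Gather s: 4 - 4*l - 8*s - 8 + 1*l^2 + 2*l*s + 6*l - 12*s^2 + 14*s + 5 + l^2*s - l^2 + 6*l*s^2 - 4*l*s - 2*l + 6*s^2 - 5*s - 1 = s^2*(6*l - 6) + s*(l^2 - 2*l + 1)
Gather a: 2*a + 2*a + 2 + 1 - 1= 4*a + 2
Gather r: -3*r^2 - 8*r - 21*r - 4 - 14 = -3*r^2 - 29*r - 18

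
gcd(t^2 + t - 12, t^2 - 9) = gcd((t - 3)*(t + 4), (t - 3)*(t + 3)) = t - 3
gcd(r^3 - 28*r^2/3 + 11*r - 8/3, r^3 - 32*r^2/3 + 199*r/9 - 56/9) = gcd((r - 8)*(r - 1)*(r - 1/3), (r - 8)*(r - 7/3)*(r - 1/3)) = r^2 - 25*r/3 + 8/3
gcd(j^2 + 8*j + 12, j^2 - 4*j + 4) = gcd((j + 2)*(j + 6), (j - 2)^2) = 1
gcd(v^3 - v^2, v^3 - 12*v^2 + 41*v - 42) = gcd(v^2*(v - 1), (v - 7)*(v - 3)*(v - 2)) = 1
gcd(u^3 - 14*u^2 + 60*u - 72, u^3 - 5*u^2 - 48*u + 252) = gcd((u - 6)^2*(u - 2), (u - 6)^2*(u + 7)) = u^2 - 12*u + 36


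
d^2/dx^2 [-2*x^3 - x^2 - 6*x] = -12*x - 2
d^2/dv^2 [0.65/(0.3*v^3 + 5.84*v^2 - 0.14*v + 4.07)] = (-(1.17*v + 7.592)*(0.3*v^3 + 5.84*v^2 - 0.14*v + 4.07) + 0.65*(0.9*v^2 + 11.68*v - 0.14)*(1.8*v^2 + 23.36*v - 0.28))/(0.3*v^3 + 5.84*v^2 - 0.14*v + 4.07)^3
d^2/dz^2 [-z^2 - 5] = -2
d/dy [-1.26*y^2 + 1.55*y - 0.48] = 1.55 - 2.52*y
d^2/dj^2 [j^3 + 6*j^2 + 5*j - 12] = 6*j + 12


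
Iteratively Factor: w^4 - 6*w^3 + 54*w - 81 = (w + 3)*(w^3 - 9*w^2 + 27*w - 27) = (w - 3)*(w + 3)*(w^2 - 6*w + 9) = (w - 3)^2*(w + 3)*(w - 3)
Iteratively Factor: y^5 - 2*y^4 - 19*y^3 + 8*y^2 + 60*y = (y)*(y^4 - 2*y^3 - 19*y^2 + 8*y + 60) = y*(y - 5)*(y^3 + 3*y^2 - 4*y - 12) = y*(y - 5)*(y + 2)*(y^2 + y - 6) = y*(y - 5)*(y + 2)*(y + 3)*(y - 2)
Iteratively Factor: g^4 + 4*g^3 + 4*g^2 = (g)*(g^3 + 4*g^2 + 4*g) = g*(g + 2)*(g^2 + 2*g) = g^2*(g + 2)*(g + 2)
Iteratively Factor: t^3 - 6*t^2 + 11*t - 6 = (t - 3)*(t^2 - 3*t + 2) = (t - 3)*(t - 1)*(t - 2)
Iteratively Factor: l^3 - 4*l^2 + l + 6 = (l - 3)*(l^2 - l - 2) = (l - 3)*(l - 2)*(l + 1)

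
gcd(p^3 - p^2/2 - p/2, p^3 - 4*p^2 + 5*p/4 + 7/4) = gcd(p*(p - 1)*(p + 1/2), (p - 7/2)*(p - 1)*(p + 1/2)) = p^2 - p/2 - 1/2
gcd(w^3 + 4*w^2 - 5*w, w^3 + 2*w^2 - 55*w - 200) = w + 5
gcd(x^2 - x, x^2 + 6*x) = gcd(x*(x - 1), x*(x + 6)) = x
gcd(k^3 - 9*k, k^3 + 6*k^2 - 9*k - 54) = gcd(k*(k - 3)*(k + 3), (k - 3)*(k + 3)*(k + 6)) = k^2 - 9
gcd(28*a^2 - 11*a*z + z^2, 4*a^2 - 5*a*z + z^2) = -4*a + z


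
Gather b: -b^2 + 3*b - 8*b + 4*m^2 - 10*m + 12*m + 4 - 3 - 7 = -b^2 - 5*b + 4*m^2 + 2*m - 6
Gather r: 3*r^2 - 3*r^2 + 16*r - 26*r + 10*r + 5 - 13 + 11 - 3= 0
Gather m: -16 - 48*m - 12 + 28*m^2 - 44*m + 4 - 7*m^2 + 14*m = 21*m^2 - 78*m - 24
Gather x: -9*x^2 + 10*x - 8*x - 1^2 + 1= -9*x^2 + 2*x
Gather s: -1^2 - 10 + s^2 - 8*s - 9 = s^2 - 8*s - 20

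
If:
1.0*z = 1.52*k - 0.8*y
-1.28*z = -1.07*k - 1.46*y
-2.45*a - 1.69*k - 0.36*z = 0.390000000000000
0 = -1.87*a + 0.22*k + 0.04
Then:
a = -0.00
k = -0.18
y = -0.06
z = -0.23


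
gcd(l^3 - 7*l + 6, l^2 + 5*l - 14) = l - 2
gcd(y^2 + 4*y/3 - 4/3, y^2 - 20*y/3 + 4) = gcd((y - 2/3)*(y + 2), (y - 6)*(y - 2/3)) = y - 2/3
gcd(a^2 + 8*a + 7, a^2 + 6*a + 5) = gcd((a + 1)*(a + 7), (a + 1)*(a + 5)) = a + 1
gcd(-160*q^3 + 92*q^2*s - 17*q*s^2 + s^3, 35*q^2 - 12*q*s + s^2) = 5*q - s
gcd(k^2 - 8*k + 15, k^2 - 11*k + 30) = k - 5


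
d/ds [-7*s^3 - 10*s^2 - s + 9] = -21*s^2 - 20*s - 1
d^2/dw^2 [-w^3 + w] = -6*w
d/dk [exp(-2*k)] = -2*exp(-2*k)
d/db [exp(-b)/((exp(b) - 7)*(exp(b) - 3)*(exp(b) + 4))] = 2*(-2*exp(3*b) + 9*exp(2*b) + 19*exp(b) - 42)*exp(-b)/(exp(6*b) - 12*exp(5*b) - 2*exp(4*b) + 396*exp(3*b) - 647*exp(2*b) - 3192*exp(b) + 7056)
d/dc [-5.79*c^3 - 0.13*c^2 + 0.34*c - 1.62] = -17.37*c^2 - 0.26*c + 0.34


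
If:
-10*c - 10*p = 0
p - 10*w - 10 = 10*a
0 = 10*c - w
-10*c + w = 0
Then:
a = -101*w/100 - 1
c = w/10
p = -w/10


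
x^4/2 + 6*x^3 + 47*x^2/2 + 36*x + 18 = (x/2 + 1)*(x + 1)*(x + 3)*(x + 6)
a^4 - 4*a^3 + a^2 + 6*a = a*(a - 3)*(a - 2)*(a + 1)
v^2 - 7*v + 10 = (v - 5)*(v - 2)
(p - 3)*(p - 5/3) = p^2 - 14*p/3 + 5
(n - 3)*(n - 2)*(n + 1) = n^3 - 4*n^2 + n + 6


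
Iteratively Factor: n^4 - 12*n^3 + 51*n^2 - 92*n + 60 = (n - 2)*(n^3 - 10*n^2 + 31*n - 30) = (n - 2)^2*(n^2 - 8*n + 15) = (n - 3)*(n - 2)^2*(n - 5)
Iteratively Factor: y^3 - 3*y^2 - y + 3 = (y - 1)*(y^2 - 2*y - 3) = (y - 1)*(y + 1)*(y - 3)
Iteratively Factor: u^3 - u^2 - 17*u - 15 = (u + 3)*(u^2 - 4*u - 5) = (u - 5)*(u + 3)*(u + 1)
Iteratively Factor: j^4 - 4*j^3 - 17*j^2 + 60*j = (j - 3)*(j^3 - j^2 - 20*j) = (j - 5)*(j - 3)*(j^2 + 4*j) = (j - 5)*(j - 3)*(j + 4)*(j)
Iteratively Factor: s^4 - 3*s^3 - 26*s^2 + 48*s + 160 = (s - 4)*(s^3 + s^2 - 22*s - 40) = (s - 4)*(s + 4)*(s^2 - 3*s - 10) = (s - 4)*(s + 2)*(s + 4)*(s - 5)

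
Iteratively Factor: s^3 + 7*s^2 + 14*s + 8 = (s + 4)*(s^2 + 3*s + 2) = (s + 2)*(s + 4)*(s + 1)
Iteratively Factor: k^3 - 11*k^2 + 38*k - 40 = (k - 5)*(k^2 - 6*k + 8) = (k - 5)*(k - 2)*(k - 4)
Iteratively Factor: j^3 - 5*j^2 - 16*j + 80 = (j - 4)*(j^2 - j - 20) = (j - 5)*(j - 4)*(j + 4)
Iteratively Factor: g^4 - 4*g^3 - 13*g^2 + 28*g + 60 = (g + 2)*(g^3 - 6*g^2 - g + 30) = (g - 5)*(g + 2)*(g^2 - g - 6) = (g - 5)*(g - 3)*(g + 2)*(g + 2)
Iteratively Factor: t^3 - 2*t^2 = (t - 2)*(t^2) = t*(t - 2)*(t)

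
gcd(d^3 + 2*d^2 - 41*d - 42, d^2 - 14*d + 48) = d - 6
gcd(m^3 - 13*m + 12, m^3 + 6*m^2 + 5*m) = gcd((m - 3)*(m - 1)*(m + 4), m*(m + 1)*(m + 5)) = 1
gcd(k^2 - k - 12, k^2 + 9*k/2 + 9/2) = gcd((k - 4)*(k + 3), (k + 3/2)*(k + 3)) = k + 3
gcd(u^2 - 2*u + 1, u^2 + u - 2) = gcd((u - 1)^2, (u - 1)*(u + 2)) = u - 1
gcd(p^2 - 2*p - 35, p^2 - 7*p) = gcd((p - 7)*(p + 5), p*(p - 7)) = p - 7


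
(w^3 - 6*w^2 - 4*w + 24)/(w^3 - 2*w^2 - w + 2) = (w^2 - 4*w - 12)/(w^2 - 1)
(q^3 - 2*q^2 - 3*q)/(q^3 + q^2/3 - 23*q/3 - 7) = 3*q/(3*q + 7)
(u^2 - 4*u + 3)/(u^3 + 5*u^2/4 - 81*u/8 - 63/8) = 8*(u - 1)/(8*u^2 + 34*u + 21)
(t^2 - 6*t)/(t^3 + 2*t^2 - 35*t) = (t - 6)/(t^2 + 2*t - 35)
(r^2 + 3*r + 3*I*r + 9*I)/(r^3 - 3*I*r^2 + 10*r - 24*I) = (r + 3)/(r^2 - 6*I*r - 8)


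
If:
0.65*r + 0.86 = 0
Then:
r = -1.32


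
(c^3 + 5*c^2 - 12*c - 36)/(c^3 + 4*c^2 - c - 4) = (c^3 + 5*c^2 - 12*c - 36)/(c^3 + 4*c^2 - c - 4)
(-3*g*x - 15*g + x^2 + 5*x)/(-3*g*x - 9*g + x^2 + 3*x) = (x + 5)/(x + 3)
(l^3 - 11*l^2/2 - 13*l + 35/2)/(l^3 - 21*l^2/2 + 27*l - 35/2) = (2*l + 5)/(2*l - 5)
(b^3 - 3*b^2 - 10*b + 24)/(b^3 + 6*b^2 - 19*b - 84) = (b - 2)/(b + 7)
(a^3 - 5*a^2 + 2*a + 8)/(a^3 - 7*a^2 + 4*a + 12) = (a - 4)/(a - 6)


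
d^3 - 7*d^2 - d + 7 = (d - 7)*(d - 1)*(d + 1)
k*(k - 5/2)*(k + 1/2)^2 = k^4 - 3*k^3/2 - 9*k^2/4 - 5*k/8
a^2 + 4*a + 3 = (a + 1)*(a + 3)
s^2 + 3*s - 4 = (s - 1)*(s + 4)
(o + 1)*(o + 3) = o^2 + 4*o + 3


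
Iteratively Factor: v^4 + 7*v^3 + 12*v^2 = (v)*(v^3 + 7*v^2 + 12*v) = v*(v + 3)*(v^2 + 4*v) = v^2*(v + 3)*(v + 4)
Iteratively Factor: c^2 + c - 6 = (c + 3)*(c - 2)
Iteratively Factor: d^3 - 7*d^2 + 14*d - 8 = (d - 4)*(d^2 - 3*d + 2) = (d - 4)*(d - 1)*(d - 2)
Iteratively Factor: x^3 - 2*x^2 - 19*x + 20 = (x - 5)*(x^2 + 3*x - 4) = (x - 5)*(x - 1)*(x + 4)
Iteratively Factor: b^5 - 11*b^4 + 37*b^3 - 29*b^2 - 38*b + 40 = (b + 1)*(b^4 - 12*b^3 + 49*b^2 - 78*b + 40) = (b - 4)*(b + 1)*(b^3 - 8*b^2 + 17*b - 10) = (b - 4)*(b - 2)*(b + 1)*(b^2 - 6*b + 5) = (b - 5)*(b - 4)*(b - 2)*(b + 1)*(b - 1)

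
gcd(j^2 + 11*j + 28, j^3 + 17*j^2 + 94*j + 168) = j^2 + 11*j + 28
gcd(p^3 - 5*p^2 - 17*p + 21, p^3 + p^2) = 1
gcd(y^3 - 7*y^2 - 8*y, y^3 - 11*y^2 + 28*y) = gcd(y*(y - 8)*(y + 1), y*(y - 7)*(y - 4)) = y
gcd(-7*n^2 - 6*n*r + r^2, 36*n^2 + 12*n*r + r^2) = 1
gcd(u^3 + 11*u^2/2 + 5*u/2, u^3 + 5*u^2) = u^2 + 5*u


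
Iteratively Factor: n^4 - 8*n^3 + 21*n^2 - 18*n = (n - 3)*(n^3 - 5*n^2 + 6*n) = (n - 3)*(n - 2)*(n^2 - 3*n) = n*(n - 3)*(n - 2)*(n - 3)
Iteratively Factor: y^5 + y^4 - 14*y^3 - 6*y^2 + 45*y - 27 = (y + 3)*(y^4 - 2*y^3 - 8*y^2 + 18*y - 9) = (y - 3)*(y + 3)*(y^3 + y^2 - 5*y + 3) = (y - 3)*(y - 1)*(y + 3)*(y^2 + 2*y - 3) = (y - 3)*(y - 1)*(y + 3)^2*(y - 1)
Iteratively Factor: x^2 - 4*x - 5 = (x + 1)*(x - 5)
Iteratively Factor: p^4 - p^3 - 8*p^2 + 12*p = (p + 3)*(p^3 - 4*p^2 + 4*p) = (p - 2)*(p + 3)*(p^2 - 2*p) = (p - 2)^2*(p + 3)*(p)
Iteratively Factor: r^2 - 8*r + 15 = (r - 3)*(r - 5)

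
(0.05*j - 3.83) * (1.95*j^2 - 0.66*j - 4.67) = 0.0975*j^3 - 7.5015*j^2 + 2.2943*j + 17.8861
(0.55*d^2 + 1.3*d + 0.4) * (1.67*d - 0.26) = 0.9185*d^3 + 2.028*d^2 + 0.33*d - 0.104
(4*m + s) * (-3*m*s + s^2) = -12*m^2*s + m*s^2 + s^3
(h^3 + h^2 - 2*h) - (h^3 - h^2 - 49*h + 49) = 2*h^2 + 47*h - 49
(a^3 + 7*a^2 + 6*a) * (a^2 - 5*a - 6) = a^5 + 2*a^4 - 35*a^3 - 72*a^2 - 36*a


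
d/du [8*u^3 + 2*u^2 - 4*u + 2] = 24*u^2 + 4*u - 4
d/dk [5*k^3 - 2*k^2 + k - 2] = 15*k^2 - 4*k + 1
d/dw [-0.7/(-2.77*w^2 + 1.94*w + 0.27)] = (1.358 - 3.878*w)/(-2.77*w^2 + 1.94*w + 0.27)^2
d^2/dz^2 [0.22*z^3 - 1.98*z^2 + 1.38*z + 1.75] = 1.32*z - 3.96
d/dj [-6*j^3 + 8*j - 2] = 8 - 18*j^2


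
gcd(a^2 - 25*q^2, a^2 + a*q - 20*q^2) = a + 5*q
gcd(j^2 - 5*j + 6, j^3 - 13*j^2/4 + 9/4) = j - 3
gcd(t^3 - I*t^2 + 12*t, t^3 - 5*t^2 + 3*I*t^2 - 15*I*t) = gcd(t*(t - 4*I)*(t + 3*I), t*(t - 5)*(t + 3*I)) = t^2 + 3*I*t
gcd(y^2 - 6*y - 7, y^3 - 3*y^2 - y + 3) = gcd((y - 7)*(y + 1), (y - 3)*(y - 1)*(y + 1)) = y + 1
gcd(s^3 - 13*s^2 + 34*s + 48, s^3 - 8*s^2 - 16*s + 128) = s - 8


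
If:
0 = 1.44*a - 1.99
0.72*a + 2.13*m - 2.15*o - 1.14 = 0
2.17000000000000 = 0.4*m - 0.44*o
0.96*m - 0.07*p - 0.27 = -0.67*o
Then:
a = 1.38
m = -59.61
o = -59.12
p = -1387.20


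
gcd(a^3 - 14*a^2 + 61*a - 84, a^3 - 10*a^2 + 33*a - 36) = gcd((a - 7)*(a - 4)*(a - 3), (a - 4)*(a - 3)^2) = a^2 - 7*a + 12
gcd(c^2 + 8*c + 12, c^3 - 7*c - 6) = c + 2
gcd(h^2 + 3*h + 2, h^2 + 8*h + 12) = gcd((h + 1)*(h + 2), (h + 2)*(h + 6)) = h + 2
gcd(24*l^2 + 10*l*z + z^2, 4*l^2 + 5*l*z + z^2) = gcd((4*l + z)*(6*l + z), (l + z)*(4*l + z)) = 4*l + z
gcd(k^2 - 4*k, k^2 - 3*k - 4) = k - 4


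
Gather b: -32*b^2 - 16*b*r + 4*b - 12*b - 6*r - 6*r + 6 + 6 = -32*b^2 + b*(-16*r - 8) - 12*r + 12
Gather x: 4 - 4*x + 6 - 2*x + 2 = 12 - 6*x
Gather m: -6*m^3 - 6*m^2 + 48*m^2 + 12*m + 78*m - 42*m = -6*m^3 + 42*m^2 + 48*m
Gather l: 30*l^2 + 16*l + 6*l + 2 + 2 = 30*l^2 + 22*l + 4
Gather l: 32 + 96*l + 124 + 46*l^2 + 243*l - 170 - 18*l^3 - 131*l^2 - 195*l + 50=-18*l^3 - 85*l^2 + 144*l + 36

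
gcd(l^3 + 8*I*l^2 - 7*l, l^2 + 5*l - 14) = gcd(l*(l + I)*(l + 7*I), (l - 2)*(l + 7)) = 1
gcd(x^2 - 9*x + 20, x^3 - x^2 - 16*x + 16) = x - 4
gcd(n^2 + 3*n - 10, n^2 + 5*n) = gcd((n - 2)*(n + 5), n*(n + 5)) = n + 5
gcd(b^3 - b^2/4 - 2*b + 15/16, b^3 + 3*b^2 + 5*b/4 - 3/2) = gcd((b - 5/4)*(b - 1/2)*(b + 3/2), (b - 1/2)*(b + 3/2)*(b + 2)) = b^2 + b - 3/4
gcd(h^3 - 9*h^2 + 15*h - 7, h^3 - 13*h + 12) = h - 1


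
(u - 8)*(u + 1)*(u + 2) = u^3 - 5*u^2 - 22*u - 16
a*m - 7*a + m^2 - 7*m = (a + m)*(m - 7)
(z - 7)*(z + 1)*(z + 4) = z^3 - 2*z^2 - 31*z - 28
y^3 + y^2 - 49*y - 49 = (y - 7)*(y + 1)*(y + 7)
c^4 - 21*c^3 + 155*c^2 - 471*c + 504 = (c - 8)*(c - 7)*(c - 3)^2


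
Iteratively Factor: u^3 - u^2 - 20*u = (u + 4)*(u^2 - 5*u) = u*(u + 4)*(u - 5)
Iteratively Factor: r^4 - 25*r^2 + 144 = (r + 3)*(r^3 - 3*r^2 - 16*r + 48) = (r - 3)*(r + 3)*(r^2 - 16) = (r - 3)*(r + 3)*(r + 4)*(r - 4)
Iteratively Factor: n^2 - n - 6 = (n - 3)*(n + 2)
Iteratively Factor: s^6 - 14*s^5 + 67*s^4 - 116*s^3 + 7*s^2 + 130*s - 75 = (s - 5)*(s^5 - 9*s^4 + 22*s^3 - 6*s^2 - 23*s + 15) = (s - 5)*(s - 1)*(s^4 - 8*s^3 + 14*s^2 + 8*s - 15) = (s - 5)*(s - 1)*(s + 1)*(s^3 - 9*s^2 + 23*s - 15) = (s - 5)*(s - 1)^2*(s + 1)*(s^2 - 8*s + 15) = (s - 5)*(s - 3)*(s - 1)^2*(s + 1)*(s - 5)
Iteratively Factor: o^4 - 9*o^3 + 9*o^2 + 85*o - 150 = (o + 3)*(o^3 - 12*o^2 + 45*o - 50) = (o - 2)*(o + 3)*(o^2 - 10*o + 25) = (o - 5)*(o - 2)*(o + 3)*(o - 5)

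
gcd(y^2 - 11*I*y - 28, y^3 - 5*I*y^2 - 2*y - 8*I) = y - 4*I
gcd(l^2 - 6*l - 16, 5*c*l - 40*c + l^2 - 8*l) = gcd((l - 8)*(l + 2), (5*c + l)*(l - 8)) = l - 8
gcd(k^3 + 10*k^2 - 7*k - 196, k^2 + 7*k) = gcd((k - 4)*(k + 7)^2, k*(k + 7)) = k + 7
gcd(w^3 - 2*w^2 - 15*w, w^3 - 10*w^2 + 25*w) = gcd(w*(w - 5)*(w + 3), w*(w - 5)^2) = w^2 - 5*w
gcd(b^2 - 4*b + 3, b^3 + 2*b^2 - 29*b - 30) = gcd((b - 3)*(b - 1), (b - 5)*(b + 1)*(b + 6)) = 1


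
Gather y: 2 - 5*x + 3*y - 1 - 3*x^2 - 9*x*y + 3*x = -3*x^2 - 2*x + y*(3 - 9*x) + 1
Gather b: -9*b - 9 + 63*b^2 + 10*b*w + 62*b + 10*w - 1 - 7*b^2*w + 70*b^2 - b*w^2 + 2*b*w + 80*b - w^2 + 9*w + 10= b^2*(133 - 7*w) + b*(-w^2 + 12*w + 133) - w^2 + 19*w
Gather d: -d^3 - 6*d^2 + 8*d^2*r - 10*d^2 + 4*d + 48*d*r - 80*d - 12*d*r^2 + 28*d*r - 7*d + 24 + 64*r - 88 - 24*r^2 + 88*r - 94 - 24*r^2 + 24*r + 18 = -d^3 + d^2*(8*r - 16) + d*(-12*r^2 + 76*r - 83) - 48*r^2 + 176*r - 140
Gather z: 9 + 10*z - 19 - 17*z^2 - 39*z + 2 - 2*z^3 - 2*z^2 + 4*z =-2*z^3 - 19*z^2 - 25*z - 8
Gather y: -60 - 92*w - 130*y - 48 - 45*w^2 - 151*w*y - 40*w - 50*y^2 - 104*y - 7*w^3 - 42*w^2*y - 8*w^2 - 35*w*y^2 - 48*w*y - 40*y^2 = -7*w^3 - 53*w^2 - 132*w + y^2*(-35*w - 90) + y*(-42*w^2 - 199*w - 234) - 108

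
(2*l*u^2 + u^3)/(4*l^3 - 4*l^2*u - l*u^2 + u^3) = u^2/(2*l^2 - 3*l*u + u^2)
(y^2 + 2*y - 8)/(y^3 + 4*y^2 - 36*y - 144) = (y - 2)/(y^2 - 36)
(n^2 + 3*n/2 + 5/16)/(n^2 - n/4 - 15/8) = (4*n + 1)/(2*(2*n - 3))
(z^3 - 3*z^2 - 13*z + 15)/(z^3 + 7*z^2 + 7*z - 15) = (z - 5)/(z + 5)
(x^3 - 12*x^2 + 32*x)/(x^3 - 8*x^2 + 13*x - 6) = x*(x^2 - 12*x + 32)/(x^3 - 8*x^2 + 13*x - 6)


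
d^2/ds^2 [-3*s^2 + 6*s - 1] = -6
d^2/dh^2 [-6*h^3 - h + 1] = -36*h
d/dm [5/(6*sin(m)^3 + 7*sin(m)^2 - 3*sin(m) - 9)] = 5*(-18*sin(m)^2 - 14*sin(m) + 3)*cos(m)/(6*sin(m)^3 + 7*sin(m)^2 - 3*sin(m) - 9)^2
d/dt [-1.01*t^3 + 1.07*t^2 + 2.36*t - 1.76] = -3.03*t^2 + 2.14*t + 2.36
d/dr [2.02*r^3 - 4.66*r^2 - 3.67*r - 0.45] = 6.06*r^2 - 9.32*r - 3.67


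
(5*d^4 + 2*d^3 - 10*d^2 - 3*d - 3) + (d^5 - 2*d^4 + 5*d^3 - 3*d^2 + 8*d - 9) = d^5 + 3*d^4 + 7*d^3 - 13*d^2 + 5*d - 12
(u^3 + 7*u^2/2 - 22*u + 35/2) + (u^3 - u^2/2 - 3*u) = 2*u^3 + 3*u^2 - 25*u + 35/2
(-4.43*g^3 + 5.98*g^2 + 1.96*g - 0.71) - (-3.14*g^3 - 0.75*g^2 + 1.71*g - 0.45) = -1.29*g^3 + 6.73*g^2 + 0.25*g - 0.26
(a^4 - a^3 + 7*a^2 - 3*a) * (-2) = -2*a^4 + 2*a^3 - 14*a^2 + 6*a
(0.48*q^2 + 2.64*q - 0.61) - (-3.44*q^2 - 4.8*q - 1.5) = 3.92*q^2 + 7.44*q + 0.89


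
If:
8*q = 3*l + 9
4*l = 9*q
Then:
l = 81/5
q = 36/5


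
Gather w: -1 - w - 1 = -w - 2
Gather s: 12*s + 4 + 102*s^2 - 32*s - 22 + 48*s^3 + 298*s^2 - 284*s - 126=48*s^3 + 400*s^2 - 304*s - 144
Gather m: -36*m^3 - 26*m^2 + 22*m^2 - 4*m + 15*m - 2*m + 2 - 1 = -36*m^3 - 4*m^2 + 9*m + 1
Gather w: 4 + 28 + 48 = 80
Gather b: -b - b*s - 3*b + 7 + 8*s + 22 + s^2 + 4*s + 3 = b*(-s - 4) + s^2 + 12*s + 32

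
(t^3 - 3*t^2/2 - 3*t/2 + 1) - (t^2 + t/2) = t^3 - 5*t^2/2 - 2*t + 1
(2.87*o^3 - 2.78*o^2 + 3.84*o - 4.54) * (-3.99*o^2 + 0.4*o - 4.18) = -11.4513*o^5 + 12.2402*o^4 - 28.4302*o^3 + 31.271*o^2 - 17.8672*o + 18.9772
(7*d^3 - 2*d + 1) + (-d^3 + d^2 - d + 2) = 6*d^3 + d^2 - 3*d + 3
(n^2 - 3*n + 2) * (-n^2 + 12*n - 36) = -n^4 + 15*n^3 - 74*n^2 + 132*n - 72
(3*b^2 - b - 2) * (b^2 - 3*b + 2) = 3*b^4 - 10*b^3 + 7*b^2 + 4*b - 4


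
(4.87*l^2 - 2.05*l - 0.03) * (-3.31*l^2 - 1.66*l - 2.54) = -16.1197*l^4 - 1.2987*l^3 - 8.8675*l^2 + 5.2568*l + 0.0762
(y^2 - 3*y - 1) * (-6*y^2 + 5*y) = -6*y^4 + 23*y^3 - 9*y^2 - 5*y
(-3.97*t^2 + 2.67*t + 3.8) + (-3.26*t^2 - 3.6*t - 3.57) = -7.23*t^2 - 0.93*t + 0.23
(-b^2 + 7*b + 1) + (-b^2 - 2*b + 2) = -2*b^2 + 5*b + 3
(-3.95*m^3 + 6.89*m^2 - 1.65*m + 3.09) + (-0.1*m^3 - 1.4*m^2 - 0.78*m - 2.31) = -4.05*m^3 + 5.49*m^2 - 2.43*m + 0.78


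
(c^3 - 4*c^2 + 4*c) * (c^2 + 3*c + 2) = c^5 - c^4 - 6*c^3 + 4*c^2 + 8*c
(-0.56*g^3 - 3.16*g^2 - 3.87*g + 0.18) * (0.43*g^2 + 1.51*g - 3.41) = -0.2408*g^5 - 2.2044*g^4 - 4.5261*g^3 + 5.0093*g^2 + 13.4685*g - 0.6138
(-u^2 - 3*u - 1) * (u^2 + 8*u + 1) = -u^4 - 11*u^3 - 26*u^2 - 11*u - 1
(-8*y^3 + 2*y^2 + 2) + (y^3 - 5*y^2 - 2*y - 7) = -7*y^3 - 3*y^2 - 2*y - 5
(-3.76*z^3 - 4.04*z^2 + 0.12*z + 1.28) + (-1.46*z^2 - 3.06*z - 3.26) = -3.76*z^3 - 5.5*z^2 - 2.94*z - 1.98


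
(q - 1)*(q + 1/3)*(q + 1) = q^3 + q^2/3 - q - 1/3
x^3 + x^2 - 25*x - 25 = (x - 5)*(x + 1)*(x + 5)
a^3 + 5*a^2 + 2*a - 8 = (a - 1)*(a + 2)*(a + 4)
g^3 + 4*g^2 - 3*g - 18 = (g - 2)*(g + 3)^2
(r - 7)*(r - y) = r^2 - r*y - 7*r + 7*y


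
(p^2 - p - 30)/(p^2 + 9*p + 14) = (p^2 - p - 30)/(p^2 + 9*p + 14)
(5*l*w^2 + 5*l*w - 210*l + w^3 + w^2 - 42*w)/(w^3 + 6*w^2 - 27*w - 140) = (5*l*w - 30*l + w^2 - 6*w)/(w^2 - w - 20)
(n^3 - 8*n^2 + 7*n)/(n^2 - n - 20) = n*(-n^2 + 8*n - 7)/(-n^2 + n + 20)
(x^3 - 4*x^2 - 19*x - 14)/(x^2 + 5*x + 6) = (x^2 - 6*x - 7)/(x + 3)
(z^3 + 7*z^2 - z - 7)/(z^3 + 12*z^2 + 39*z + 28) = (z - 1)/(z + 4)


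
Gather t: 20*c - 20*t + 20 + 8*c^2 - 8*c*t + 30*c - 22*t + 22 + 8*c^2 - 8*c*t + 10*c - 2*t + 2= 16*c^2 + 60*c + t*(-16*c - 44) + 44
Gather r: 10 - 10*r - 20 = -10*r - 10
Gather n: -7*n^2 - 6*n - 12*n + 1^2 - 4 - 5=-7*n^2 - 18*n - 8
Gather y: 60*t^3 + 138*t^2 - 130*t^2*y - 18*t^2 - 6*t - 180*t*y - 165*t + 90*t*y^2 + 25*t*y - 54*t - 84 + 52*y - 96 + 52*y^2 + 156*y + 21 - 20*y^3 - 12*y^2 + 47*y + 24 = 60*t^3 + 120*t^2 - 225*t - 20*y^3 + y^2*(90*t + 40) + y*(-130*t^2 - 155*t + 255) - 135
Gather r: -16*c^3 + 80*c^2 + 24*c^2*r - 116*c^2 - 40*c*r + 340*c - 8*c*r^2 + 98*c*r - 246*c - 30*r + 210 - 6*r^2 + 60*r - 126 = -16*c^3 - 36*c^2 + 94*c + r^2*(-8*c - 6) + r*(24*c^2 + 58*c + 30) + 84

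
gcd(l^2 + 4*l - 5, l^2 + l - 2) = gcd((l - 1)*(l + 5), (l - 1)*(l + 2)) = l - 1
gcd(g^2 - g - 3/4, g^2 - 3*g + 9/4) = g - 3/2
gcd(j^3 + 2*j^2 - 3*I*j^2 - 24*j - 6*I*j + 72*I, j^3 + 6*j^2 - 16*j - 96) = j^2 + 2*j - 24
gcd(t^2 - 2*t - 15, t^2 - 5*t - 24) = t + 3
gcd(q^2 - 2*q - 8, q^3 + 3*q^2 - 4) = q + 2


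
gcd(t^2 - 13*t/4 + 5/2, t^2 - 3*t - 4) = 1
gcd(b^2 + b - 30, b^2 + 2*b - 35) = b - 5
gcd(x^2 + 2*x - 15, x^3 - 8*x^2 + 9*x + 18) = x - 3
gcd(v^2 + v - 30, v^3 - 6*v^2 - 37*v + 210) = v^2 + v - 30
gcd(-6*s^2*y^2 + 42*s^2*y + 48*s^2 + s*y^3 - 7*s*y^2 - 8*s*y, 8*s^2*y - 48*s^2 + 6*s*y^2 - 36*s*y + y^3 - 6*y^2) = 1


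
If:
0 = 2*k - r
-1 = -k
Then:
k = 1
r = 2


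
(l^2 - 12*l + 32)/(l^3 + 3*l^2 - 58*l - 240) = (l - 4)/(l^2 + 11*l + 30)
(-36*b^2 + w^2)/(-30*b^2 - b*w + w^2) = (6*b + w)/(5*b + w)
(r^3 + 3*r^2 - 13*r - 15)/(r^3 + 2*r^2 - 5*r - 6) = (r^2 + 2*r - 15)/(r^2 + r - 6)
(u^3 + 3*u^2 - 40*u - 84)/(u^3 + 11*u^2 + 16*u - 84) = (u^2 - 4*u - 12)/(u^2 + 4*u - 12)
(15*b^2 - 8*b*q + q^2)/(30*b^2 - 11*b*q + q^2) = (-3*b + q)/(-6*b + q)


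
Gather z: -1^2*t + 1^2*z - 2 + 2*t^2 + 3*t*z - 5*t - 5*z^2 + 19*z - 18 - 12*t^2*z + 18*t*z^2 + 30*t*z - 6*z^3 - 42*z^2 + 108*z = 2*t^2 - 6*t - 6*z^3 + z^2*(18*t - 47) + z*(-12*t^2 + 33*t + 128) - 20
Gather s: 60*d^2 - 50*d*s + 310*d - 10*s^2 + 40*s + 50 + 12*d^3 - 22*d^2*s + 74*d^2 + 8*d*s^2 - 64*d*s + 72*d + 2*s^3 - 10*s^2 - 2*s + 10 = 12*d^3 + 134*d^2 + 382*d + 2*s^3 + s^2*(8*d - 20) + s*(-22*d^2 - 114*d + 38) + 60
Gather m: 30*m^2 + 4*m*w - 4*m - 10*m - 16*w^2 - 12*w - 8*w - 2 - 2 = 30*m^2 + m*(4*w - 14) - 16*w^2 - 20*w - 4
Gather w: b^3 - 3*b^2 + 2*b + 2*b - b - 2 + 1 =b^3 - 3*b^2 + 3*b - 1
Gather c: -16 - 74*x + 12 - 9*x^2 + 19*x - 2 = -9*x^2 - 55*x - 6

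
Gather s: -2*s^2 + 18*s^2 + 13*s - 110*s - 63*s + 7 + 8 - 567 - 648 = 16*s^2 - 160*s - 1200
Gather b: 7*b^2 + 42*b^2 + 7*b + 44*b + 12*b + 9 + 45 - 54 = 49*b^2 + 63*b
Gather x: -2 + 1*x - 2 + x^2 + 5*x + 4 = x^2 + 6*x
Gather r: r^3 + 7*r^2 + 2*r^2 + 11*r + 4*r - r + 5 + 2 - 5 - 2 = r^3 + 9*r^2 + 14*r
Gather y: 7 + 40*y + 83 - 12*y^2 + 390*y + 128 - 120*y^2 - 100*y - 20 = -132*y^2 + 330*y + 198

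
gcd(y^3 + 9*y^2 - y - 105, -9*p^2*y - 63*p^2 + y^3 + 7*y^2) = y + 7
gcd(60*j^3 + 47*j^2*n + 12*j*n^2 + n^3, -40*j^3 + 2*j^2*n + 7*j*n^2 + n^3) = 20*j^2 + 9*j*n + n^2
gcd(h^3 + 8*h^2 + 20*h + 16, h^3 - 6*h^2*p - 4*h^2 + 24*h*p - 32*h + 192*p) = h + 4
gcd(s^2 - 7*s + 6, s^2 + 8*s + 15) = 1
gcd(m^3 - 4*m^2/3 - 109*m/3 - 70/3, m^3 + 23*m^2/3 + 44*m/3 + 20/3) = m^2 + 17*m/3 + 10/3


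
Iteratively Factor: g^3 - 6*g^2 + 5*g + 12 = (g + 1)*(g^2 - 7*g + 12) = (g - 4)*(g + 1)*(g - 3)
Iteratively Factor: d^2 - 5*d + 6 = (d - 2)*(d - 3)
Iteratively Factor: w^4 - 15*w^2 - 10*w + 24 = (w - 1)*(w^3 + w^2 - 14*w - 24) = (w - 1)*(w + 3)*(w^2 - 2*w - 8) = (w - 1)*(w + 2)*(w + 3)*(w - 4)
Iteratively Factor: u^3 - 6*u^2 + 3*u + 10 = (u - 2)*(u^2 - 4*u - 5) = (u - 5)*(u - 2)*(u + 1)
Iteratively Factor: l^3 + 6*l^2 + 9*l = (l)*(l^2 + 6*l + 9) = l*(l + 3)*(l + 3)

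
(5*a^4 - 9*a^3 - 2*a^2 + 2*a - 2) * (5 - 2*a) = -10*a^5 + 43*a^4 - 41*a^3 - 14*a^2 + 14*a - 10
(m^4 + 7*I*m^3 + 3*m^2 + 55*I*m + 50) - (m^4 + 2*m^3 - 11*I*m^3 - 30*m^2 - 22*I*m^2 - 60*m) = -2*m^3 + 18*I*m^3 + 33*m^2 + 22*I*m^2 + 60*m + 55*I*m + 50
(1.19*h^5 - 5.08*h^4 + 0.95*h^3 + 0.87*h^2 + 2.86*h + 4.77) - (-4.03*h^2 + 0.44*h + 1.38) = 1.19*h^5 - 5.08*h^4 + 0.95*h^3 + 4.9*h^2 + 2.42*h + 3.39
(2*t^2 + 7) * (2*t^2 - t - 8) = 4*t^4 - 2*t^3 - 2*t^2 - 7*t - 56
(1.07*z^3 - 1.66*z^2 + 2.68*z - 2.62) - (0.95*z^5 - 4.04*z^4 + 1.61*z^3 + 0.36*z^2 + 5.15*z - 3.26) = -0.95*z^5 + 4.04*z^4 - 0.54*z^3 - 2.02*z^2 - 2.47*z + 0.64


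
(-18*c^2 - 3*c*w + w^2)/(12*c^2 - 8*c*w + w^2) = (3*c + w)/(-2*c + w)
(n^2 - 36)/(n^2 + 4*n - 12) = (n - 6)/(n - 2)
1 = 1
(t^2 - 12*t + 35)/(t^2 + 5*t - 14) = (t^2 - 12*t + 35)/(t^2 + 5*t - 14)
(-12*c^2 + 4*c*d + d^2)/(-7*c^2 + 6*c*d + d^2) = (-12*c^2 + 4*c*d + d^2)/(-7*c^2 + 6*c*d + d^2)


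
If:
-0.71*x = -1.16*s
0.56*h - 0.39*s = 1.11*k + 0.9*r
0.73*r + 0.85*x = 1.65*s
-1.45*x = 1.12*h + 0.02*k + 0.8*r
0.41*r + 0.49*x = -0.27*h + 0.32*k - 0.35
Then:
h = 0.91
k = 0.71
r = -0.14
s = -0.39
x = -0.64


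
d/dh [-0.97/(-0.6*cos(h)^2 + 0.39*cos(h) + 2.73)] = (1.164*cos(h) - 0.3783)*sin(h)/(-0.6*cos(h)^2 + 0.39*cos(h) + 2.73)^2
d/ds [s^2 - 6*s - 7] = 2*s - 6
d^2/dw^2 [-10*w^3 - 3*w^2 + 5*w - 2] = -60*w - 6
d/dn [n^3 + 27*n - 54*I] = 3*n^2 + 27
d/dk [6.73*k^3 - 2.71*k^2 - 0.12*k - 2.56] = 20.19*k^2 - 5.42*k - 0.12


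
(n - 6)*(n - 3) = n^2 - 9*n + 18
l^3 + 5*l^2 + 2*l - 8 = (l - 1)*(l + 2)*(l + 4)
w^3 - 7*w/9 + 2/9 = (w - 2/3)*(w - 1/3)*(w + 1)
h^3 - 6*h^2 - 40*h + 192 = (h - 8)*(h - 4)*(h + 6)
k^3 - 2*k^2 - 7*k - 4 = (k - 4)*(k + 1)^2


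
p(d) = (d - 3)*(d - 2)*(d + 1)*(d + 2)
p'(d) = (d - 3)*(d - 2)*(d + 1) + (d - 3)*(d - 2)*(d + 2) + (d - 3)*(d + 1)*(d + 2) + (d - 2)*(d + 1)*(d + 2)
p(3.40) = 13.31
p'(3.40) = 48.26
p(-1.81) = -2.82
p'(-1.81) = -10.04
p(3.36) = 11.44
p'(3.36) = 44.95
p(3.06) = 1.31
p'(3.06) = 23.59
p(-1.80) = -2.92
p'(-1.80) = -9.57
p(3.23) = 6.26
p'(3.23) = 34.98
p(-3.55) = 143.68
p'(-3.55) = -196.87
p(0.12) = 12.86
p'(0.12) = 6.24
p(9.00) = 4620.00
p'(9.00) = 2312.00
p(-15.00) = 55692.00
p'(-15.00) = -14632.00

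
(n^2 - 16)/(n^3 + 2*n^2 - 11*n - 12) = (n - 4)/(n^2 - 2*n - 3)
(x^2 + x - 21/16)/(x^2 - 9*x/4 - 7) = (x - 3/4)/(x - 4)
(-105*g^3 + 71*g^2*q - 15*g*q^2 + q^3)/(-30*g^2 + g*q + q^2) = (21*g^2 - 10*g*q + q^2)/(6*g + q)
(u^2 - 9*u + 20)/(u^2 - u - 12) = (u - 5)/(u + 3)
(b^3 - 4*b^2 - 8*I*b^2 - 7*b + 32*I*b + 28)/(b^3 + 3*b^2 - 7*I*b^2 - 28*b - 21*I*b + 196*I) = (b - I)/(b + 7)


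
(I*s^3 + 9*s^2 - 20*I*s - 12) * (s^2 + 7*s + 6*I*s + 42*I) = I*s^5 + 3*s^4 + 7*I*s^4 + 21*s^3 + 34*I*s^3 + 108*s^2 + 238*I*s^2 + 756*s - 72*I*s - 504*I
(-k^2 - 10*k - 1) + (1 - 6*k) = -k^2 - 16*k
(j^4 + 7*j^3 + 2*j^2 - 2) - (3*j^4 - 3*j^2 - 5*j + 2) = -2*j^4 + 7*j^3 + 5*j^2 + 5*j - 4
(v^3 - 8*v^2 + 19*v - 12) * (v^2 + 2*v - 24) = v^5 - 6*v^4 - 21*v^3 + 218*v^2 - 480*v + 288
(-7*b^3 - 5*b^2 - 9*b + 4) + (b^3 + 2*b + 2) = -6*b^3 - 5*b^2 - 7*b + 6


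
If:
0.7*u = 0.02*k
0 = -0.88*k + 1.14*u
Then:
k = 0.00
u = 0.00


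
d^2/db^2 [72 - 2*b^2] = -4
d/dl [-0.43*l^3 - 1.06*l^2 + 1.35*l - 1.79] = -1.29*l^2 - 2.12*l + 1.35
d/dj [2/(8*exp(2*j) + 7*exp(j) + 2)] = (-32*exp(j) - 14)*exp(j)/(8*exp(2*j) + 7*exp(j) + 2)^2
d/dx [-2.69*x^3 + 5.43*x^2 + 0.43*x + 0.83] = -8.07*x^2 + 10.86*x + 0.43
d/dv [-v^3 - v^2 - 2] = v*(-3*v - 2)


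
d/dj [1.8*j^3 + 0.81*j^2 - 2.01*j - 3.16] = 5.4*j^2 + 1.62*j - 2.01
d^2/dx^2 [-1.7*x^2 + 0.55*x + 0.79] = -3.40000000000000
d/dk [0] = 0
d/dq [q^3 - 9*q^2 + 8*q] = 3*q^2 - 18*q + 8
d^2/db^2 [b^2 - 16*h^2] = 2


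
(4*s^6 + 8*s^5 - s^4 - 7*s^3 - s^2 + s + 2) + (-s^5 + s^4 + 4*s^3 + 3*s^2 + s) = 4*s^6 + 7*s^5 - 3*s^3 + 2*s^2 + 2*s + 2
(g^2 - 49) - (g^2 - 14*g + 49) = 14*g - 98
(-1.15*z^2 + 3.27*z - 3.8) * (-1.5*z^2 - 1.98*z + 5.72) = 1.725*z^4 - 2.628*z^3 - 7.3526*z^2 + 26.2284*z - 21.736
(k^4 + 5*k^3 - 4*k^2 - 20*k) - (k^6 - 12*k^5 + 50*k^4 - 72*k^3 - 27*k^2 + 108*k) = -k^6 + 12*k^5 - 49*k^4 + 77*k^3 + 23*k^2 - 128*k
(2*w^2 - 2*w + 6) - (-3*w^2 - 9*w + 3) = 5*w^2 + 7*w + 3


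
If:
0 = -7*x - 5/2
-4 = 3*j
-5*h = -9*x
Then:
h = -9/14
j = -4/3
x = -5/14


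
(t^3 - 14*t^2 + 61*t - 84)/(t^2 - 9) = (t^2 - 11*t + 28)/(t + 3)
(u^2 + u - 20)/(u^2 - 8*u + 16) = (u + 5)/(u - 4)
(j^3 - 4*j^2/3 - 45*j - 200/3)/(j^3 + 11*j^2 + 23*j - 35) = (3*j^2 - 19*j - 40)/(3*(j^2 + 6*j - 7))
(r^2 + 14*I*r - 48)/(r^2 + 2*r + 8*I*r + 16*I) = (r + 6*I)/(r + 2)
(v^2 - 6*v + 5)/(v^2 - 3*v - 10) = (v - 1)/(v + 2)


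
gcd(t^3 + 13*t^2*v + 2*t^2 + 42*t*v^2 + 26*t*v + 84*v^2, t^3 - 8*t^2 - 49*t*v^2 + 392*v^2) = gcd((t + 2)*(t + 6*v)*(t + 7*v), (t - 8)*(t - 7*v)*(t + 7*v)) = t + 7*v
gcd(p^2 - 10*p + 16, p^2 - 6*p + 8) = p - 2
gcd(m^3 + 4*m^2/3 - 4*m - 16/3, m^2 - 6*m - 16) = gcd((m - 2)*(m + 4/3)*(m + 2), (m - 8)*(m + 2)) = m + 2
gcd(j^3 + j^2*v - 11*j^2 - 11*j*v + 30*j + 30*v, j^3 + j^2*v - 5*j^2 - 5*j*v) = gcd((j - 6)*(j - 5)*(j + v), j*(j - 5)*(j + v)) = j^2 + j*v - 5*j - 5*v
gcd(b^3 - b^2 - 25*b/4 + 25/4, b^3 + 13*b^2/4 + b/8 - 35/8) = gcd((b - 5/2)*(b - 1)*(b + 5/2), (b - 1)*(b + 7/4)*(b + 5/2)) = b^2 + 3*b/2 - 5/2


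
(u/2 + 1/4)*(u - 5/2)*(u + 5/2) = u^3/2 + u^2/4 - 25*u/8 - 25/16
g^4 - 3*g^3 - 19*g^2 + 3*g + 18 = (g - 6)*(g - 1)*(g + 1)*(g + 3)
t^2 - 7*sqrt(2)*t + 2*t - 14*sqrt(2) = (t + 2)*(t - 7*sqrt(2))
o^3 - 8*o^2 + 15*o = o*(o - 5)*(o - 3)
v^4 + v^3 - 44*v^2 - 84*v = v*(v - 7)*(v + 2)*(v + 6)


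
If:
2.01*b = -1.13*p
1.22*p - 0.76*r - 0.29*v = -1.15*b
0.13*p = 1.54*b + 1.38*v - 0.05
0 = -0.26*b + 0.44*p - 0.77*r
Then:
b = 0.03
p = -0.05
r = -0.04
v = 0.00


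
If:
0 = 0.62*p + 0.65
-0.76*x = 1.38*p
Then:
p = -1.05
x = 1.90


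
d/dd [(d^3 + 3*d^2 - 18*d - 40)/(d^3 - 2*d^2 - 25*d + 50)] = (-5*d^2 + 36*d - 76)/(d^4 - 14*d^3 + 69*d^2 - 140*d + 100)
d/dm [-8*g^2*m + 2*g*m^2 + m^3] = -8*g^2 + 4*g*m + 3*m^2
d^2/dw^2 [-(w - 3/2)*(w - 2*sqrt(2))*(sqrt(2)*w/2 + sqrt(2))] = -3*sqrt(2)*w - sqrt(2)/2 + 4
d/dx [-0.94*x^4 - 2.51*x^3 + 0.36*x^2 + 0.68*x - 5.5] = -3.76*x^3 - 7.53*x^2 + 0.72*x + 0.68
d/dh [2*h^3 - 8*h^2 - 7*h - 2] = 6*h^2 - 16*h - 7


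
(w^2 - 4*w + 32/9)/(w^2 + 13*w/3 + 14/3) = (9*w^2 - 36*w + 32)/(3*(3*w^2 + 13*w + 14))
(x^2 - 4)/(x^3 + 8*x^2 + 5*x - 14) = (x - 2)/(x^2 + 6*x - 7)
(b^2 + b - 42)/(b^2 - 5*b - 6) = (b + 7)/(b + 1)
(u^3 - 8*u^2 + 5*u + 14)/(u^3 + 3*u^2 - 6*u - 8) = (u - 7)/(u + 4)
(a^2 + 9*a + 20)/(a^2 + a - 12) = (a + 5)/(a - 3)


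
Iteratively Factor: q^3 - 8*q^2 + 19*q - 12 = (q - 1)*(q^2 - 7*q + 12) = (q - 4)*(q - 1)*(q - 3)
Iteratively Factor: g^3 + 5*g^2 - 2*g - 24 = (g + 3)*(g^2 + 2*g - 8) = (g + 3)*(g + 4)*(g - 2)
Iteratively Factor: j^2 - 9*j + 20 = (j - 5)*(j - 4)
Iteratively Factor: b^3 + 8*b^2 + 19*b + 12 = (b + 3)*(b^2 + 5*b + 4) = (b + 1)*(b + 3)*(b + 4)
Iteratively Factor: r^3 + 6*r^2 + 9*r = (r)*(r^2 + 6*r + 9) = r*(r + 3)*(r + 3)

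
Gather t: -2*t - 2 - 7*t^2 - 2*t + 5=-7*t^2 - 4*t + 3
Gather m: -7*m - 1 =-7*m - 1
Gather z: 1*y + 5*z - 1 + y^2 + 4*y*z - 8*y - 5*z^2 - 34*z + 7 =y^2 - 7*y - 5*z^2 + z*(4*y - 29) + 6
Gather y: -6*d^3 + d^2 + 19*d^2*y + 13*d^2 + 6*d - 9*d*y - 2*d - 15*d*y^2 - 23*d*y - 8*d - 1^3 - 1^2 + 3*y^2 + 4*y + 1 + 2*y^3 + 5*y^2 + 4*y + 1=-6*d^3 + 14*d^2 - 4*d + 2*y^3 + y^2*(8 - 15*d) + y*(19*d^2 - 32*d + 8)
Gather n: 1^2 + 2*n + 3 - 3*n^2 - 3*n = -3*n^2 - n + 4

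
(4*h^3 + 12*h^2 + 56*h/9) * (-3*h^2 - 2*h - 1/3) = -12*h^5 - 44*h^4 - 44*h^3 - 148*h^2/9 - 56*h/27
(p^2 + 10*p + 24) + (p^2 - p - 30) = 2*p^2 + 9*p - 6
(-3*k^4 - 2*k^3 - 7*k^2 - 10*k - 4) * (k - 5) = -3*k^5 + 13*k^4 + 3*k^3 + 25*k^2 + 46*k + 20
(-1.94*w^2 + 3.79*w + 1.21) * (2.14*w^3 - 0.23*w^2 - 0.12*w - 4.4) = -4.1516*w^5 + 8.5568*w^4 + 1.9505*w^3 + 7.8029*w^2 - 16.8212*w - 5.324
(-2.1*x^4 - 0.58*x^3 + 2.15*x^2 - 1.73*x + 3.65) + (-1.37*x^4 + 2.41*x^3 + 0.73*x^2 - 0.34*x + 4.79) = -3.47*x^4 + 1.83*x^3 + 2.88*x^2 - 2.07*x + 8.44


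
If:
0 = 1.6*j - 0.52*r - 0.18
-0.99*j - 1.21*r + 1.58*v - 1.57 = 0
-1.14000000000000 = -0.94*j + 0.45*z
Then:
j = 0.478723404255319*z + 1.21276595744681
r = 1.47299509001637*z + 3.38543371522095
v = 1.42801280324846*z + 4.34621081853778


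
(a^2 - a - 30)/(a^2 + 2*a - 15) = (a - 6)/(a - 3)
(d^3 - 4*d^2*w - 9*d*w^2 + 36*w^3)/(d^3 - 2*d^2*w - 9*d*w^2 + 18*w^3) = (-d + 4*w)/(-d + 2*w)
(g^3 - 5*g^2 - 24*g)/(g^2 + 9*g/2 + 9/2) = 2*g*(g - 8)/(2*g + 3)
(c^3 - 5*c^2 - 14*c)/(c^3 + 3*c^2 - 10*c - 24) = c*(c - 7)/(c^2 + c - 12)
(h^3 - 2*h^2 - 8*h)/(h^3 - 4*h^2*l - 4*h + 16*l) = h*(h - 4)/(h^2 - 4*h*l - 2*h + 8*l)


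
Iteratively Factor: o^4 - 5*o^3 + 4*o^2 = (o - 1)*(o^3 - 4*o^2) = (o - 4)*(o - 1)*(o^2) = o*(o - 4)*(o - 1)*(o)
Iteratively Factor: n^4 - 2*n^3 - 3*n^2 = (n)*(n^3 - 2*n^2 - 3*n) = n^2*(n^2 - 2*n - 3) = n^2*(n - 3)*(n + 1)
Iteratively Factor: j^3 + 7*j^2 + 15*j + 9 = (j + 1)*(j^2 + 6*j + 9) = (j + 1)*(j + 3)*(j + 3)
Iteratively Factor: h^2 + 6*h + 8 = (h + 4)*(h + 2)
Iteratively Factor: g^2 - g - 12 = (g - 4)*(g + 3)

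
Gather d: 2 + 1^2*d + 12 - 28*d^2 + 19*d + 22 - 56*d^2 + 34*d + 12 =-84*d^2 + 54*d + 48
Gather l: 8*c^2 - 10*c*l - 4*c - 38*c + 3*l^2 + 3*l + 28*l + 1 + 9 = 8*c^2 - 42*c + 3*l^2 + l*(31 - 10*c) + 10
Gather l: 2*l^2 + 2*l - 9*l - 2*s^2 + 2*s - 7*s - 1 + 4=2*l^2 - 7*l - 2*s^2 - 5*s + 3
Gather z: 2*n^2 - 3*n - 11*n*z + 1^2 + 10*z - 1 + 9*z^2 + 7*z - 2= 2*n^2 - 3*n + 9*z^2 + z*(17 - 11*n) - 2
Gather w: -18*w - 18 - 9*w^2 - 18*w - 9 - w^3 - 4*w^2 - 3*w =-w^3 - 13*w^2 - 39*w - 27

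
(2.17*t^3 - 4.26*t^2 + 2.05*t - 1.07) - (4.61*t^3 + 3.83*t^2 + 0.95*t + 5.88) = -2.44*t^3 - 8.09*t^2 + 1.1*t - 6.95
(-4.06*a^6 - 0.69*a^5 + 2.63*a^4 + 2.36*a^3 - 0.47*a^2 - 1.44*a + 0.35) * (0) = 0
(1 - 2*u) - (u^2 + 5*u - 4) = -u^2 - 7*u + 5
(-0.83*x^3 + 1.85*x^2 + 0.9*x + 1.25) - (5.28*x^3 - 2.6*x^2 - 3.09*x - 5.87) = -6.11*x^3 + 4.45*x^2 + 3.99*x + 7.12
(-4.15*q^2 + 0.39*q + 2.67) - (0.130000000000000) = -4.15*q^2 + 0.39*q + 2.54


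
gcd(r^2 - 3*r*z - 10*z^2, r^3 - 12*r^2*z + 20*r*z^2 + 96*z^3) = r + 2*z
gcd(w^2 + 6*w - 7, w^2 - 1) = w - 1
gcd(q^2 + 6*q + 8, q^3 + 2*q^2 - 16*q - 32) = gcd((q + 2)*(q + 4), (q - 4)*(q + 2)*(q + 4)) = q^2 + 6*q + 8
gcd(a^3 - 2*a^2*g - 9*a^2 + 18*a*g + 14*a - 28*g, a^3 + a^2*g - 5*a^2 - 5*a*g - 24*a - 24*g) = 1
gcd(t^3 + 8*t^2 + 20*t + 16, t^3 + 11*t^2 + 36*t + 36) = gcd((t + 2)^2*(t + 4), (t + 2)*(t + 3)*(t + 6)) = t + 2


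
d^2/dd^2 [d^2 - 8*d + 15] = 2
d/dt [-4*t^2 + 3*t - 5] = 3 - 8*t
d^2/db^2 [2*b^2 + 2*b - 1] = 4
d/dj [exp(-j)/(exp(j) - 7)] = (7 - 2*exp(j))*exp(-j)/(exp(2*j) - 14*exp(j) + 49)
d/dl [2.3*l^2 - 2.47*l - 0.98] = 4.6*l - 2.47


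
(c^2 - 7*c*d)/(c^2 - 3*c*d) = (c - 7*d)/(c - 3*d)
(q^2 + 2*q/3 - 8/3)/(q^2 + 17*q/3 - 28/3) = (q + 2)/(q + 7)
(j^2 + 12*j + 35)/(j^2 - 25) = (j + 7)/(j - 5)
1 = 1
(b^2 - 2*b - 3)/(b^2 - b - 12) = (-b^2 + 2*b + 3)/(-b^2 + b + 12)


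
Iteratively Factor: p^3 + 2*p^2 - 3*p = (p - 1)*(p^2 + 3*p) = p*(p - 1)*(p + 3)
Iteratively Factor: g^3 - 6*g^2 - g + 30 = (g + 2)*(g^2 - 8*g + 15) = (g - 5)*(g + 2)*(g - 3)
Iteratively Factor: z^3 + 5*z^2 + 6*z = (z)*(z^2 + 5*z + 6) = z*(z + 3)*(z + 2)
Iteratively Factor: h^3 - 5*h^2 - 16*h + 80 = (h - 5)*(h^2 - 16) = (h - 5)*(h + 4)*(h - 4)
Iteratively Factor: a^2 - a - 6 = (a - 3)*(a + 2)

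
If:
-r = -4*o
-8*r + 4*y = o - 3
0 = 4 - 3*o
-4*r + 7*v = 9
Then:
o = 4/3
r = 16/3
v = 13/3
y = 41/4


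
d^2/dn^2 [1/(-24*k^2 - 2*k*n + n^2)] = 2*(-24*k^2 - 2*k*n + n^2 - 4*(k - n)^2)/(24*k^2 + 2*k*n - n^2)^3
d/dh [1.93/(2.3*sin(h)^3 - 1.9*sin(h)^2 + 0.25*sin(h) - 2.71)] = (-13.317*sin(h)^2 + 7.334*sin(h) - 0.4825)*cos(h)/(2.3*sin(h)^3 - 1.9*sin(h)^2 + 0.25*sin(h) - 2.71)^2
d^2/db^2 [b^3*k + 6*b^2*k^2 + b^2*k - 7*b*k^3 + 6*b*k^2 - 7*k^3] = 2*k*(3*b + 6*k + 1)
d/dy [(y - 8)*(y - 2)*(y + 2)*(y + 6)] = 4*y^3 - 6*y^2 - 104*y + 8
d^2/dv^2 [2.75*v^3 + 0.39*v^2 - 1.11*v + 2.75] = 16.5*v + 0.78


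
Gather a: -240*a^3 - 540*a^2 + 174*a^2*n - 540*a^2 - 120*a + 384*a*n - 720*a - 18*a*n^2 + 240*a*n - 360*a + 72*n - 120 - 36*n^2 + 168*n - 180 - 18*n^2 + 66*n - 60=-240*a^3 + a^2*(174*n - 1080) + a*(-18*n^2 + 624*n - 1200) - 54*n^2 + 306*n - 360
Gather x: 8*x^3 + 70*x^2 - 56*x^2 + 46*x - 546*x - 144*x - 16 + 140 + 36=8*x^3 + 14*x^2 - 644*x + 160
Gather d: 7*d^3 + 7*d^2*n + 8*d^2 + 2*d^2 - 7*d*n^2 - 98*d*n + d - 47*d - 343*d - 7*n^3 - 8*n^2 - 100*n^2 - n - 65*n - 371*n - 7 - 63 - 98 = 7*d^3 + d^2*(7*n + 10) + d*(-7*n^2 - 98*n - 389) - 7*n^3 - 108*n^2 - 437*n - 168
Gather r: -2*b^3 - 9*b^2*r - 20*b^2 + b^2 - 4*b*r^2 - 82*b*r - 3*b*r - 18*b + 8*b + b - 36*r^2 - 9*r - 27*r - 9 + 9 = -2*b^3 - 19*b^2 - 9*b + r^2*(-4*b - 36) + r*(-9*b^2 - 85*b - 36)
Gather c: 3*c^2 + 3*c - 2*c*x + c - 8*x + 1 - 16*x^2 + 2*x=3*c^2 + c*(4 - 2*x) - 16*x^2 - 6*x + 1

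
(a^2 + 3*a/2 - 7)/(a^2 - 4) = (a + 7/2)/(a + 2)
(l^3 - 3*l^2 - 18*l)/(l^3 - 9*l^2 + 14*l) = (l^2 - 3*l - 18)/(l^2 - 9*l + 14)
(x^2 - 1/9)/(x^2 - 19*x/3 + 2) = (x + 1/3)/(x - 6)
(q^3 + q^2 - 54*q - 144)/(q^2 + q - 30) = (q^2 - 5*q - 24)/(q - 5)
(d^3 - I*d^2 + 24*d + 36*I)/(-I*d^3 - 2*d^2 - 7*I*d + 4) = (-d^3 + I*d^2 - 24*d - 36*I)/(I*d^3 + 2*d^2 + 7*I*d - 4)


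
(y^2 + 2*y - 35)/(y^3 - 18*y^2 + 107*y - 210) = (y + 7)/(y^2 - 13*y + 42)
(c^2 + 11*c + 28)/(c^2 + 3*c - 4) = (c + 7)/(c - 1)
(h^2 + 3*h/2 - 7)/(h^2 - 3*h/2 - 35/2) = (h - 2)/(h - 5)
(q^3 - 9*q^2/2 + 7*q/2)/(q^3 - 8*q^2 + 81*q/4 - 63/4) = 2*q*(q - 1)/(2*q^2 - 9*q + 9)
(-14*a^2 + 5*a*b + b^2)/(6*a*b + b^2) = (-14*a^2 + 5*a*b + b^2)/(b*(6*a + b))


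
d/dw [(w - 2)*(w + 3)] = 2*w + 1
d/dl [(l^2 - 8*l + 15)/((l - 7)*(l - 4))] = (-3*l^2 + 26*l - 59)/(l^4 - 22*l^3 + 177*l^2 - 616*l + 784)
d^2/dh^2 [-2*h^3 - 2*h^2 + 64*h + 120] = -12*h - 4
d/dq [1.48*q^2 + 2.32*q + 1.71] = 2.96*q + 2.32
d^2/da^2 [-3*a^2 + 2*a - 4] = -6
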